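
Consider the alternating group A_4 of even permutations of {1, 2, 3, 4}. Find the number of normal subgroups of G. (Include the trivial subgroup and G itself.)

3

G has 10 subgroups. Checking conjugation-invariance by order — order 1: 1/1 normal; order 2: 0/3 normal; order 3: 0/4 normal; order 4: 1/1 normal; order 12: 1/1 normal.
Total normal subgroups: 3.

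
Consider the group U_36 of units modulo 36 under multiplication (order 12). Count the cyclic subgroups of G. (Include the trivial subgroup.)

Each element a generates a cyclic subgroup ⟨a⟩; distinct elements may generate the same one (a cyclic group of order d has φ(d) generators).
Cyclic subgroups by order — order 1: 1; order 2: 3; order 3: 1; order 6: 3.
Total: 8.

8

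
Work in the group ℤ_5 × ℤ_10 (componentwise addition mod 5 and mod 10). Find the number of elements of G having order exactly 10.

An element (a,b) has order lcm(ord(a), ord(b)); count pairs with lcm equal to 10.
Enumerating gives 24 such elements.

24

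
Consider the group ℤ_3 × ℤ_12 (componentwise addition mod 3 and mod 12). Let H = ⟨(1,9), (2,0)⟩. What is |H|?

|⟨(1,9)⟩| = 12 and |⟨(2,0)⟩| = 3, so |H| is a multiple of lcm(12, 3) = 12 and divides |G| = 36.
Closing under the operation: H = {(0,0), (0,3), (0,6), (0,9), (1,0), (1,3), (1,6), (1,9), (2,0), (2,3), (2,6), (2,9)}, so |H| = 12.

12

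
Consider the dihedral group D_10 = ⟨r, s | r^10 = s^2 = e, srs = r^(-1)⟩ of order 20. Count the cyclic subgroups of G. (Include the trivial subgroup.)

A cyclic subgroup of order d is generated by each of its φ(d) elements of order d, so the cyclic subgroups of order d number (#elements of order d)/φ(d).
Cyclic subgroups by order — order 1: 1; order 2: 11; order 5: 1; order 10: 1.
Total: 14.

14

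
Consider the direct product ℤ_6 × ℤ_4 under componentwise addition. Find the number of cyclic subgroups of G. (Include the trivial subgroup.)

12

Group the elements of G by the cyclic subgroup they generate; each cyclic subgroup of order d accounts for φ(d) elements.
Cyclic subgroups by order — order 1: 1; order 2: 3; order 3: 1; order 4: 2; order 6: 3; order 12: 2.
Total: 12.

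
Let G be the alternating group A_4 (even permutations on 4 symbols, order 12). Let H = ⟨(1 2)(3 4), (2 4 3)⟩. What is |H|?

|⟨(1 2)(3 4)⟩| = 2 and |⟨(2 4 3)⟩| = 3, so |H| is a multiple of lcm(2, 3) = 6 and divides |G| = 12.
Closing {(1 2)(3 4), (2 4 3)} under the group operation gives all of G, so |H| = 12.

12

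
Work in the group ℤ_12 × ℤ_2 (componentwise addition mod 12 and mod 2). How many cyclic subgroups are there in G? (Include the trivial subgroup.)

12

Group the elements of G by the cyclic subgroup they generate; each cyclic subgroup of order d accounts for φ(d) elements.
Cyclic subgroups by order — order 1: 1; order 2: 3; order 3: 1; order 4: 2; order 6: 3; order 12: 2.
Total: 12.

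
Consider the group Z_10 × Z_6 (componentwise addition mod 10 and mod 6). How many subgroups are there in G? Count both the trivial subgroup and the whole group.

|G| = 60, so by Lagrange every subgroup order divides 60. Divisors: 1, 2, 3, 4, 5, 6, 10, 12, 15, 20, 30, 60.
Subgroups by order — order 1: 1; order 2: 3; order 3: 1; order 4: 1; order 5: 1; order 6: 3; order 10: 3; order 12: 1; order 15: 1; order 20: 1; order 30: 3; order 60: 1.
Total: 1 + 3 + 1 + 1 + 1 + 3 + 3 + 1 + 1 + 1 + 3 + 1 = 20.

20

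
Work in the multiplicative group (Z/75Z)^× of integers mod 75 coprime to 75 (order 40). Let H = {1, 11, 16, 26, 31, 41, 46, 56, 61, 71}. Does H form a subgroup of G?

|H| = 10 divides |G| = 40, consistent with Lagrange.
H contains the identity, every element's inverse is in H, and H is closed under ·: it is a subgroup.
In fact H = ⟨71⟩.

Yes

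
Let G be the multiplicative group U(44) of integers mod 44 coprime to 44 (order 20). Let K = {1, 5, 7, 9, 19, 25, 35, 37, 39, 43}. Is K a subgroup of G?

Yes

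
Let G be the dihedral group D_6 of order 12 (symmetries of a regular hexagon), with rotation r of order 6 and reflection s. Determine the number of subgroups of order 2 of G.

7

|G| = 12 and 2 | 12, so subgroups of order 2 are possible by Lagrange.
The subgroups of order 2 are: {e, r^2s}; {e, r^3}; {e, r^3s}; {e, r^4s}; … (7 in all).
So G has 7 subgroups of order 2.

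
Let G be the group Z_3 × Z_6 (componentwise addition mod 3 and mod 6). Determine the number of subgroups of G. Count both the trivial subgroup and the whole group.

12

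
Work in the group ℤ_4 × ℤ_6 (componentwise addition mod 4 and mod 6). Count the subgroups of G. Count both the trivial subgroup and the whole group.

|G| = 24, so by Lagrange every subgroup order divides 24. Divisors: 1, 2, 3, 4, 6, 8, 12, 24.
Subgroups by order — order 1: 1; order 2: 3; order 3: 1; order 4: 3; order 6: 3; order 8: 1; order 12: 3; order 24: 1.
Total: 1 + 3 + 1 + 3 + 3 + 1 + 3 + 1 = 16.

16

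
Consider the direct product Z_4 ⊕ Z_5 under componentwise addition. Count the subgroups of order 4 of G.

|G| = 20 and 4 | 20, so subgroups of order 4 are possible by Lagrange.
The subgroups of order 4 are: {(0,0), (1,0), (2,0), (3,0)}.
So G has 1 subgroup of order 4.

1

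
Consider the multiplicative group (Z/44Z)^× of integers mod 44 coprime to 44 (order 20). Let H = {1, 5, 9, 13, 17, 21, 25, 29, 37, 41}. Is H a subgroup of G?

|H| = 10 divides |G| = 20, consistent with Lagrange.
H contains the identity, every element's inverse is in H, and H is closed under ·: it is a subgroup.
In fact H = ⟨41⟩.

Yes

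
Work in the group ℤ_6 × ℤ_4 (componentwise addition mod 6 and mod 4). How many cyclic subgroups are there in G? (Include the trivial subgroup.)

12

Each element a generates a cyclic subgroup ⟨a⟩; distinct elements may generate the same one (a cyclic group of order d has φ(d) generators).
Cyclic subgroups by order — order 1: 1; order 2: 3; order 3: 1; order 4: 2; order 6: 3; order 12: 2.
Total: 12.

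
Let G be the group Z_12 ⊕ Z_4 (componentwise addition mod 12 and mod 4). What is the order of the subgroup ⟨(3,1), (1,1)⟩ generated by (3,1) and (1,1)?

24

|⟨(3,1)⟩| = 4 and |⟨(1,1)⟩| = 12, so |H| is a multiple of lcm(4, 12) = 12 and divides |G| = 48.
Closing under the operation: H = {(0,0), (0,2), (1,1), (1,3), (2,0), (2,2), (3,1), (3,3), (4,0), (4,2), (5,1), (5,3), (6,0), (6,2), (7,1), (7,3), (8,0), (8,2), (9,1), (9,3), (10,0), (10,2), (11,1), (11,3)}, so |H| = 24.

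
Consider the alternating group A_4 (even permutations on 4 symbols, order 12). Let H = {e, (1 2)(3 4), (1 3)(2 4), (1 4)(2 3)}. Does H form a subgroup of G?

Yes

|H| = 4 divides |G| = 12, consistent with Lagrange.
H contains the identity, every element's inverse is in H, and H is closed under ∘: it is a subgroup.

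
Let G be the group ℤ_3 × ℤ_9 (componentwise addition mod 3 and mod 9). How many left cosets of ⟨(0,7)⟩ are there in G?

|⟨(0,7)⟩| = 9 and |G| = 27.
By Lagrange, [G : H] = |G|/|H| = 27/9 = 3.

3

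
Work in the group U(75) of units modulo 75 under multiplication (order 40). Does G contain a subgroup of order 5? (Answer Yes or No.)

Yes

5 | 40. A subgroup of order 5 is {1, 16, 31, 46, 61}.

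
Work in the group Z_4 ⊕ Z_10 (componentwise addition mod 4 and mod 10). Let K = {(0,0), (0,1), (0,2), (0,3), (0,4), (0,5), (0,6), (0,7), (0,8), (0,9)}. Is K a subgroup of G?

|K| = 10 divides |G| = 40, consistent with Lagrange.
K contains the identity, every element's inverse is in K, and K is closed under +: it is a subgroup.
In fact K = ⟨(0,1)⟩.

Yes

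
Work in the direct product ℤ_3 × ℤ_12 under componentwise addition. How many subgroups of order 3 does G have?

4

|G| = 36 and 3 | 36, so subgroups of order 3 are possible by Lagrange.
The subgroups of order 3 are: {(0,0), (0,4), (0,8)}; {(0,0), (1,0), (2,0)}; {(0,0), (1,4), (2,8)}; {(0,0), (1,8), (2,4)}.
So G has 4 subgroups of order 3.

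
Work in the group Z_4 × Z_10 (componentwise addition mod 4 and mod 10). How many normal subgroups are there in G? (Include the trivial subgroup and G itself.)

G is abelian, so every subgroup is normal.
G has 16 subgroups in total, hence 16 normal subgroups.

16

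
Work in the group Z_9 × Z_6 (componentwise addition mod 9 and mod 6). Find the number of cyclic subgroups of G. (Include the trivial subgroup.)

16

Each element a generates a cyclic subgroup ⟨a⟩; distinct elements may generate the same one (a cyclic group of order d has φ(d) generators).
Cyclic subgroups by order — order 1: 1; order 2: 1; order 3: 4; order 6: 4; order 9: 3; order 18: 3.
Total: 16.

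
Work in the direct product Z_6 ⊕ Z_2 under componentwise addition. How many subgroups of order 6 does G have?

|G| = 12 and 6 | 12, so subgroups of order 6 are possible by Lagrange.
The subgroups of order 6 are: {(0,0), (0,1), (2,0), (2,1), (4,0), (4,1)}; {(0,0), (1,0), (2,0), (3,0), (4,0), (5,0)}; {(0,0), (1,1), (2,0), (3,1), (4,0), (5,1)}.
So G has 3 subgroups of order 6.

3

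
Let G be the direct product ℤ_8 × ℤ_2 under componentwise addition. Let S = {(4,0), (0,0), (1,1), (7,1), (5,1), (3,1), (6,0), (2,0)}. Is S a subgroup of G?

Yes

|S| = 8 divides |G| = 16, consistent with Lagrange.
S contains the identity, every element's inverse is in S, and S is closed under +: it is a subgroup.
In fact S = ⟨(7,1)⟩.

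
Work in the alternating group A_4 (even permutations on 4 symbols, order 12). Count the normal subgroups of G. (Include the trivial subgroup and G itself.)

3

G has 10 subgroups. Checking conjugation-invariance by order — order 1: 1/1 normal; order 2: 0/3 normal; order 3: 0/4 normal; order 4: 1/1 normal; order 12: 1/1 normal.
Total normal subgroups: 3.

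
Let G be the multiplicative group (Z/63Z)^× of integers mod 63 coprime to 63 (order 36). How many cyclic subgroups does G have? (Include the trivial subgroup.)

Each element a generates a cyclic subgroup ⟨a⟩; distinct elements may generate the same one (a cyclic group of order d has φ(d) generators).
Cyclic subgroups by order — order 1: 1; order 2: 3; order 3: 4; order 6: 12.
Total: 20.

20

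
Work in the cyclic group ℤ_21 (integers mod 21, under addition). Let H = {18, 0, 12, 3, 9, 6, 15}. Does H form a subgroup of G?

Yes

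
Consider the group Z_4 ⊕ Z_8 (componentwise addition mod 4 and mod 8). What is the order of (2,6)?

4

The order of (2,6) in Z_4 × Z_8 is lcm(ord(2) in Z_4, ord(6) in Z_8).
ord(2) = 2 and ord(6) = 4, so |⟨(2,6)⟩| = lcm(2, 4) = 4.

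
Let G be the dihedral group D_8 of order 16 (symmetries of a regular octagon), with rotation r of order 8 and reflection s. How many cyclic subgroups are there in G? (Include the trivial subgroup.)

12

A cyclic subgroup of order d is generated by each of its φ(d) elements of order d, so the cyclic subgroups of order d number (#elements of order d)/φ(d).
Cyclic subgroups by order — order 1: 1; order 2: 9; order 4: 1; order 8: 1.
Total: 12.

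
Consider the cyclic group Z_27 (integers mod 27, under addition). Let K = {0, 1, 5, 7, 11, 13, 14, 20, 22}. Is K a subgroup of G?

1 ∈ K but its inverse 26 ∉ K, so K is not a subgroup.

No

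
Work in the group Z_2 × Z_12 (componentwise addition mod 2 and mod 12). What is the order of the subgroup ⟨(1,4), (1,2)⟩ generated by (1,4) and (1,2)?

|⟨(1,4)⟩| = 6 and |⟨(1,2)⟩| = 6, so |H| is a multiple of lcm(6, 6) = 6 and divides |G| = 24.
Closing under the operation: H = {(0,0), (0,2), (0,4), (0,6), (0,8), (0,10), (1,0), (1,2), (1,4), (1,6), (1,8), (1,10)}, so |H| = 12.

12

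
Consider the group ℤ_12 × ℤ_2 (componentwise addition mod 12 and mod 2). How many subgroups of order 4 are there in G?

3

|G| = 24 and 4 | 24, so subgroups of order 4 are possible by Lagrange.
The subgroups of order 4 are: {(0,0), (0,1), (6,0), (6,1)}; {(0,0), (3,0), (6,0), (9,0)}; {(0,0), (3,1), (6,0), (9,1)}.
So G has 3 subgroups of order 4.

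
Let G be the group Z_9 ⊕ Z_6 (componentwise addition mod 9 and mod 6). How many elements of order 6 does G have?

8

An element (a,b) has order lcm(ord(a), ord(b)); count pairs with lcm equal to 6.
Enumerating gives 8 such elements.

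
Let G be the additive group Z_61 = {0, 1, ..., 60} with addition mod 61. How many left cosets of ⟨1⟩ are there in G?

|⟨1⟩| = 61 and |G| = 61.
By Lagrange, [G : H] = |G|/|H| = 61/61 = 1.

1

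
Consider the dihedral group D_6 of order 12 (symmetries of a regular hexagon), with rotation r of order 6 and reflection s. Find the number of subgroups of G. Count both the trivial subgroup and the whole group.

16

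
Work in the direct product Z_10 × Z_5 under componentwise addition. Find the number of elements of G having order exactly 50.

0

An element (a,b) has order lcm(ord(a), ord(b)); count pairs with lcm equal to 50.
Enumerating gives 0 such elements.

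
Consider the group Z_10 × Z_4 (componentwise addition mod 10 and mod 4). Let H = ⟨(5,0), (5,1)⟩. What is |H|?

|⟨(5,0)⟩| = 2 and |⟨(5,1)⟩| = 4, so |H| is a multiple of lcm(2, 4) = 4 and divides |G| = 40.
Closing under the operation: H = {(0,0), (0,1), (0,2), (0,3), (5,0), (5,1), (5,2), (5,3)}, so |H| = 8.

8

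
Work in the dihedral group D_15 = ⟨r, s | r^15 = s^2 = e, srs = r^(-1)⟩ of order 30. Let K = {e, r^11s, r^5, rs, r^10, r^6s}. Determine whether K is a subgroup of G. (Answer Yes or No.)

Yes

|K| = 6 divides |G| = 30, consistent with Lagrange.
K contains the identity, every element's inverse is in K, and K is closed under ·: it is a subgroup.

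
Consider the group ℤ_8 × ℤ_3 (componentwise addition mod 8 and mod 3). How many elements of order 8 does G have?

An element (a,b) has order lcm(ord(a), ord(b)); count pairs with lcm equal to 8.
Enumerating gives 4 such elements.

4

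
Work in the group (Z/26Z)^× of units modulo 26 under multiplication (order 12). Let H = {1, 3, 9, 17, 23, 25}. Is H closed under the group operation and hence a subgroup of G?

|H| = 6 divides |G| = 12, consistent with Lagrange.
H contains the identity, every element's inverse is in H, and H is closed under ·: it is a subgroup.
In fact H = ⟨17⟩.

Yes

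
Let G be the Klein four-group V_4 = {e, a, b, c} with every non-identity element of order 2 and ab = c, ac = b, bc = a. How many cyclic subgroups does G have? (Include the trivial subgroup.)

4

Group the elements of G by the cyclic subgroup they generate; each cyclic subgroup of order d accounts for φ(d) elements.
Cyclic subgroups by order — order 1: 1; order 2: 3.
Total: 4.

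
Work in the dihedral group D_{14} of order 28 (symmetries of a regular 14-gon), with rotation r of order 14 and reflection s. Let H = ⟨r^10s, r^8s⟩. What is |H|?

14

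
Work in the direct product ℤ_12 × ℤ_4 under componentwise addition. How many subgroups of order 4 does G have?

7

|G| = 48 and 4 | 48, so subgroups of order 4 are possible by Lagrange.
The subgroups of order 4 are: {(0,0), (0,1), (0,2), (0,3)}; {(0,0), (0,2), (6,0), (6,2)}; {(0,0), (0,2), (6,1), (6,3)}; {(0,0), (3,0), (6,0), (9,0)}; … (7 in all).
So G has 7 subgroups of order 4.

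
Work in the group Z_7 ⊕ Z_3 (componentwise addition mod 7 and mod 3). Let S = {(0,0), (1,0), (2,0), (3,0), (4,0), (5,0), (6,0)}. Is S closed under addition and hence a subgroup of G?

Yes

|S| = 7 divides |G| = 21, consistent with Lagrange.
S contains the identity, every element's inverse is in S, and S is closed under +: it is a subgroup.
In fact S = ⟨(4,0)⟩.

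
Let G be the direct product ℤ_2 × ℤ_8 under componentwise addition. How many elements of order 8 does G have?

An element (a,b) has order lcm(ord(a), ord(b)); count pairs with lcm equal to 8.
Enumerating gives 8 such elements.

8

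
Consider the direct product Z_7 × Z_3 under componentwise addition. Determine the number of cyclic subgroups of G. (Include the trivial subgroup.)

4

Each element a generates a cyclic subgroup ⟨a⟩; distinct elements may generate the same one (a cyclic group of order d has φ(d) generators).
Cyclic subgroups by order — order 1: 1; order 3: 1; order 7: 1; order 21: 1.
Total: 4.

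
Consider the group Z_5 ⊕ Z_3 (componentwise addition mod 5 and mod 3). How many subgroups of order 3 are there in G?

|G| = 15 and 3 | 15, so subgroups of order 3 are possible by Lagrange.
The subgroups of order 3 are: {(0,0), (0,1), (0,2)}.
So G has 1 subgroup of order 3.

1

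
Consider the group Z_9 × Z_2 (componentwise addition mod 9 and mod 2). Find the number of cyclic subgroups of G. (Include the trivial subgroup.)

6

Group the elements of G by the cyclic subgroup they generate; each cyclic subgroup of order d accounts for φ(d) elements.
Cyclic subgroups by order — order 1: 1; order 2: 1; order 3: 1; order 6: 1; order 9: 1; order 18: 1.
Total: 6.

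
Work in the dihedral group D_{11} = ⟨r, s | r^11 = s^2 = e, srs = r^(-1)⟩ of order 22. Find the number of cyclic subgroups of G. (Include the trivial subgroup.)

13

Group the elements of G by the cyclic subgroup they generate; each cyclic subgroup of order d accounts for φ(d) elements.
Cyclic subgroups by order — order 1: 1; order 2: 11; order 11: 1.
Total: 13.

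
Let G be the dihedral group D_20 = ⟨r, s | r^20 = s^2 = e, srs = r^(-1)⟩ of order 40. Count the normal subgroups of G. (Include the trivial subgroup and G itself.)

9

G has 48 subgroups. Checking conjugation-invariance by order — order 1: 1/1 normal; order 2: 1/21 normal; order 4: 1/11 normal; order 5: 1/1 normal; order 8: 0/5 normal; order 10: 1/5 normal; order 20: 3/3 normal; order 40: 1/1 normal.
Total normal subgroups: 9.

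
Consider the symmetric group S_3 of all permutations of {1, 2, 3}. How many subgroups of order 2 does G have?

|G| = 6 and 2 | 6, so subgroups of order 2 are possible by Lagrange.
The subgroups of order 2 are: {e, (1 2)}; {e, (1 3)}; {e, (2 3)}.
So G has 3 subgroups of order 2.

3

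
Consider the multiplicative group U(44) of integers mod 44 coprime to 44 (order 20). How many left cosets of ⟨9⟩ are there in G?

4

|⟨9⟩| = 5 and |G| = 20.
By Lagrange, [G : H] = |G|/|H| = 20/5 = 4.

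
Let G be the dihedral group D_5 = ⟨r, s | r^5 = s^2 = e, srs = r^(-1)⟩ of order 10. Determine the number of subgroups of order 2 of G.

|G| = 10 and 2 | 10, so subgroups of order 2 are possible by Lagrange.
The subgroups of order 2 are: {e, r^2s}; {e, r^3s}; {e, r^4s}; {e, rs}; … (5 in all).
So G has 5 subgroups of order 2.

5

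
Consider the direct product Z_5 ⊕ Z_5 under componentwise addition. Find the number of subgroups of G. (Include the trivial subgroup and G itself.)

8

|G| = 25, so by Lagrange every subgroup order divides 25. Divisors: 1, 5, 25.
Subgroups by order — order 1: 1; order 5: 6; order 25: 1.
Total: 1 + 6 + 1 = 8.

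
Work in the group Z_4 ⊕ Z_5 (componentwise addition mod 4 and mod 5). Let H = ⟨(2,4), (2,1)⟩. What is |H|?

|⟨(2,4)⟩| = 10 and |⟨(2,1)⟩| = 10, so |H| is a multiple of lcm(10, 10) = 10 and divides |G| = 20.
Closing under the operation: H = {(0,0), (0,1), (0,2), (0,3), (0,4), (2,0), (2,1), (2,2), (2,3), (2,4)}, so |H| = 10.

10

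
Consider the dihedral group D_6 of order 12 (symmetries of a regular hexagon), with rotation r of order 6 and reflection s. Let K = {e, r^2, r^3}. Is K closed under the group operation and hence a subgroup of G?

No

r^2 ∈ K but its inverse r^4 ∉ K, so K is not a subgroup.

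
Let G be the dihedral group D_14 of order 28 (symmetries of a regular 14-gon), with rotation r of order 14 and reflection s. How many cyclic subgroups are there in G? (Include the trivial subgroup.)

Each element a generates a cyclic subgroup ⟨a⟩; distinct elements may generate the same one (a cyclic group of order d has φ(d) generators).
Cyclic subgroups by order — order 1: 1; order 2: 15; order 7: 1; order 14: 1.
Total: 18.

18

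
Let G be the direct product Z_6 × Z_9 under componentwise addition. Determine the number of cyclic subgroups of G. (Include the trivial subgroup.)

Each element a generates a cyclic subgroup ⟨a⟩; distinct elements may generate the same one (a cyclic group of order d has φ(d) generators).
Cyclic subgroups by order — order 1: 1; order 2: 1; order 3: 4; order 6: 4; order 9: 3; order 18: 3.
Total: 16.

16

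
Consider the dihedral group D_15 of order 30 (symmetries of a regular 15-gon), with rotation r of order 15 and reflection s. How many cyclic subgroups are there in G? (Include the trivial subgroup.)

19

Each element a generates a cyclic subgroup ⟨a⟩; distinct elements may generate the same one (a cyclic group of order d has φ(d) generators).
Cyclic subgroups by order — order 1: 1; order 2: 15; order 3: 1; order 5: 1; order 15: 1.
Total: 19.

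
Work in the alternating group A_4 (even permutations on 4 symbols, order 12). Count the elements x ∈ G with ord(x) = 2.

3

The elements of order 2 are: (1 2)(3 4), (1 3)(2 4), (1 4)(2 3).
That's 3.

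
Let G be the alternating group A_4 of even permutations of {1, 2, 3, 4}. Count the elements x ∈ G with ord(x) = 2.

3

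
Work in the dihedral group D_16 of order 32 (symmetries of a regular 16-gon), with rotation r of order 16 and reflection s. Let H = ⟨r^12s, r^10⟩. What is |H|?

16

|⟨r^12s⟩| = 2 and |⟨r^10⟩| = 8, so |H| is a multiple of lcm(2, 8) = 8 and divides |G| = 32.
Closing under the operation: H = {e, r^2, r^4, r^6, r^8, r^10, r^12, r^14, s, r^2s, r^4s, r^6s, r^8s, r^10s, r^12s, r^14s}, so |H| = 16.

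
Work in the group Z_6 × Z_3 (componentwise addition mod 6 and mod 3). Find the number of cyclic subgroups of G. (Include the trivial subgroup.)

10

Each element a generates a cyclic subgroup ⟨a⟩; distinct elements may generate the same one (a cyclic group of order d has φ(d) generators).
Cyclic subgroups by order — order 1: 1; order 2: 1; order 3: 4; order 6: 4.
Total: 10.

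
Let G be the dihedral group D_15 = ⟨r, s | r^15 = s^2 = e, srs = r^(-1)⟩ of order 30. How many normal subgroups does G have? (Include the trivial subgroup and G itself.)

5

G has 28 subgroups. Checking conjugation-invariance by order — order 1: 1/1 normal; order 2: 0/15 normal; order 3: 1/1 normal; order 5: 1/1 normal; order 6: 0/5 normal; order 10: 0/3 normal; order 15: 1/1 normal; order 30: 1/1 normal.
Total normal subgroups: 5.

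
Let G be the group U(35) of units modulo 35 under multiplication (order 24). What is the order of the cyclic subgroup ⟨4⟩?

6

Compute successive powers of 4 mod 35: 4, 16, 29, 11, 9, 1; 4^6 ≡ 1 (mod 35).
So |⟨4⟩| = 6.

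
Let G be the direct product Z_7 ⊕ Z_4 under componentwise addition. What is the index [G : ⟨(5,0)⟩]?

4

|⟨(5,0)⟩| = 7 and |G| = 28.
By Lagrange, [G : H] = |G|/|H| = 28/7 = 4.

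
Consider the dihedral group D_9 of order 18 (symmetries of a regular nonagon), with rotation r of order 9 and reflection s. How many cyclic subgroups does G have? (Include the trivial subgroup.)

12

Group the elements of G by the cyclic subgroup they generate; each cyclic subgroup of order d accounts for φ(d) elements.
Cyclic subgroups by order — order 1: 1; order 2: 9; order 3: 1; order 9: 1.
Total: 12.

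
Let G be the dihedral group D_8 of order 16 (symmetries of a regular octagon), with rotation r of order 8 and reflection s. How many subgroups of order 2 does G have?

9

|G| = 16 and 2 | 16, so subgroups of order 2 are possible by Lagrange.
The subgroups of order 2 are: {e, r^2s}; {e, r^3s}; {e, r^4}; {e, r^4s}; … (9 in all).
So G has 9 subgroups of order 2.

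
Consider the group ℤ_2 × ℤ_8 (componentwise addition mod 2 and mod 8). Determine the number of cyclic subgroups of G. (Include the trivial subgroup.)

8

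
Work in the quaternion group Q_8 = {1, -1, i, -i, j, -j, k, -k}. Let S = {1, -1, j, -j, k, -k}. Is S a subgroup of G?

No

|S| = 6 does not divide |G| = 8, so by Lagrange S is not a subgroup.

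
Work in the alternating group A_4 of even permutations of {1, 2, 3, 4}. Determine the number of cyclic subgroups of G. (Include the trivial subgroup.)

Group the elements of G by the cyclic subgroup they generate; each cyclic subgroup of order d accounts for φ(d) elements.
Cyclic subgroups by order — order 1: 1; order 2: 3; order 3: 4.
Total: 8.

8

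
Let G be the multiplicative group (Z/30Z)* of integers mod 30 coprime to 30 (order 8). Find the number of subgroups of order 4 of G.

3

|G| = 8 and 4 | 8, so subgroups of order 4 are possible by Lagrange.
The subgroups of order 4 are: {1, 11, 19, 29}; {1, 7, 13, 19}; {1, 17, 19, 23}.
So G has 3 subgroups of order 4.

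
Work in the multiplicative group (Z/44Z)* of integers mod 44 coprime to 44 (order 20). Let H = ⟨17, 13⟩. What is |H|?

10

|⟨17⟩| = 10 and |⟨13⟩| = 10, so |H| is a multiple of lcm(10, 10) = 10 and divides |G| = 20.
Closing under the operation: H = {1, 5, 9, 13, 17, 21, 25, 29, 37, 41}, so |H| = 10.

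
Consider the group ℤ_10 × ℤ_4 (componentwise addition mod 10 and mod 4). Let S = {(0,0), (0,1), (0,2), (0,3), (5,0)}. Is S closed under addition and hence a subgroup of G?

No

Closure fails: (0,1) + (5,0) = (5,1) ∉ S. So S is not a subgroup.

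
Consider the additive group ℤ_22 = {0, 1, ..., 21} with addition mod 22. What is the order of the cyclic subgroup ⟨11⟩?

2

In ℤ_22, the order of an element a is n/gcd(a, n).
gcd(11, 22) = 11, so |⟨11⟩| = 22/11 = 2.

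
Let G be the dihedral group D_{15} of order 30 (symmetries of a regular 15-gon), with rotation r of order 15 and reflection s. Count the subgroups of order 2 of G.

15

|G| = 30 and 2 | 30, so subgroups of order 2 are possible by Lagrange.
The subgroups of order 2 are: {e, r^10s}; {e, r^11s}; {e, r^12s}; {e, r^13s}; … (15 in all).
So G has 15 subgroups of order 2.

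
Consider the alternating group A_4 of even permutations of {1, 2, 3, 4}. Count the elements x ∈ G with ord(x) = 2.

The elements of order 2 are: (1 2)(3 4), (1 3)(2 4), (1 4)(2 3).
That's 3.

3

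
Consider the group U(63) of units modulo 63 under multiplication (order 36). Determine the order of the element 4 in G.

3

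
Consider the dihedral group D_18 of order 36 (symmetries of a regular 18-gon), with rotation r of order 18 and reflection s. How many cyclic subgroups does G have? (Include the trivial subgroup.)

24

A cyclic subgroup of order d is generated by each of its φ(d) elements of order d, so the cyclic subgroups of order d number (#elements of order d)/φ(d).
Cyclic subgroups by order — order 1: 1; order 2: 19; order 3: 1; order 6: 1; order 9: 1; order 18: 1.
Total: 24.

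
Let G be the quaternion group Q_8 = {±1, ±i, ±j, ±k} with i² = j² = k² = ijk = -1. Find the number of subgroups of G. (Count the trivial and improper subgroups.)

6

|G| = 8, so by Lagrange every subgroup order divides 8. Divisors: 1, 2, 4, 8.
Subgroups by order — order 1: 1; order 2: 1; order 4: 3; order 8: 1.
Total: 1 + 1 + 3 + 1 = 6.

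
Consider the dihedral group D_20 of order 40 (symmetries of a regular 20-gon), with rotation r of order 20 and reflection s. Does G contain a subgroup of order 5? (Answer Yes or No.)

Yes

5 | 40. A subgroup of order 5 is {e, r^4, r^8, r^12, r^16}.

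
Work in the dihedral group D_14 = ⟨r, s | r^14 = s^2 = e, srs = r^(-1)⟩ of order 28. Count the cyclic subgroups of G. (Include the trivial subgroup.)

Group the elements of G by the cyclic subgroup they generate; each cyclic subgroup of order d accounts for φ(d) elements.
Cyclic subgroups by order — order 1: 1; order 2: 15; order 7: 1; order 14: 1.
Total: 18.

18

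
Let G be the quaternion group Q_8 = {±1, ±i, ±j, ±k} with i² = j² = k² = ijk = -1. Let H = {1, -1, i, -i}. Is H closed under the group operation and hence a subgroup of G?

|H| = 4 divides |G| = 8, consistent with Lagrange.
H contains the identity, every element's inverse is in H, and H is closed under ·: it is a subgroup.
In fact H = ⟨-i⟩.

Yes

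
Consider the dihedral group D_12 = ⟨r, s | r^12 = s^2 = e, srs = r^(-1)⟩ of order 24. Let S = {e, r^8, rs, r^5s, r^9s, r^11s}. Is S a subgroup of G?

r^8 ∈ S but its inverse r^4 ∉ S, so S is not a subgroup.

No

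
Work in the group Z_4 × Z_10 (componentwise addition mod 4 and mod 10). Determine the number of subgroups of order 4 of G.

3

|G| = 40 and 4 | 40, so subgroups of order 4 are possible by Lagrange.
The subgroups of order 4 are: {(0,0), (0,5), (2,0), (2,5)}; {(0,0), (1,0), (2,0), (3,0)}; {(0,0), (1,5), (2,0), (3,5)}.
So G has 3 subgroups of order 4.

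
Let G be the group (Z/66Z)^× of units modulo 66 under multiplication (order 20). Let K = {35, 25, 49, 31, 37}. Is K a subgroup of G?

No

The identity 1 ∉ K, so K is not a subgroup.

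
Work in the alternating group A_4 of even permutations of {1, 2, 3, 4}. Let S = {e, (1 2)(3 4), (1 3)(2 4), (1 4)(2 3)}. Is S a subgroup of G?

Yes

|S| = 4 divides |G| = 12, consistent with Lagrange.
S contains the identity, every element's inverse is in S, and S is closed under ∘: it is a subgroup.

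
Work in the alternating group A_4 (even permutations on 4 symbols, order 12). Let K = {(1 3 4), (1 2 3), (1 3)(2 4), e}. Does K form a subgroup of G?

(1 3 4) ∈ K but its inverse (1 4 3) ∉ K, so K is not a subgroup.

No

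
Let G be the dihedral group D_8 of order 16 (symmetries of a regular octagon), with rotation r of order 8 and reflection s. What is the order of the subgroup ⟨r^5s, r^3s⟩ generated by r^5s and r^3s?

|⟨r^5s⟩| = 2 and |⟨r^3s⟩| = 2, so |H| is a multiple of lcm(2, 2) = 2 and divides |G| = 16.
Closing under the operation: H = {e, r^2, r^4, r^6, rs, r^3s, r^5s, r^7s}, so |H| = 8.

8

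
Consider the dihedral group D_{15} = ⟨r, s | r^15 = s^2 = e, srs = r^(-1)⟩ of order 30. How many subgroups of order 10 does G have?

3

|G| = 30 and 10 | 30, so subgroups of order 10 are possible by Lagrange.
The subgroups of order 10 are: {e, r^3, r^6, r^9, r^12, rs, r^4s, r^7s, r^10s, r^13s}; {e, r^3, r^6, r^9, r^12, r^2s, r^5s, r^8s, r^11s, r^14s}; {e, r^3, r^6, r^9, r^12, s, r^3s, r^6s, r^9s, r^12s}.
So G has 3 subgroups of order 10.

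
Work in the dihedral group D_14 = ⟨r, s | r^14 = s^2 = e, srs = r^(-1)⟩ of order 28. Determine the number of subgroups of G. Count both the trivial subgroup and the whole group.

|G| = 28, so by Lagrange every subgroup order divides 28. Divisors: 1, 2, 4, 7, 14, 28.
Subgroups by order — order 1: 1; order 2: 15; order 4: 7; order 7: 1; order 14: 3; order 28: 1.
Total: 1 + 15 + 7 + 1 + 3 + 1 = 28.

28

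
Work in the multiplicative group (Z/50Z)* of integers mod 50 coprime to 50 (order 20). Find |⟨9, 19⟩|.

|⟨9⟩| = 10 and |⟨19⟩| = 10, so |H| is a multiple of lcm(10, 10) = 10 and divides |G| = 20.
Closing under the operation: H = {1, 9, 11, 19, 21, 29, 31, 39, 41, 49}, so |H| = 10.

10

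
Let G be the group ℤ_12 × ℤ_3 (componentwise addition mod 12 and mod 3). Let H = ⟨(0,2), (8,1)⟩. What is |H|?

|⟨(0,2)⟩| = 3 and |⟨(8,1)⟩| = 3, so |H| is a multiple of lcm(3, 3) = 3 and divides |G| = 36.
Closing under the operation: H = {(0,0), (0,1), (0,2), (4,0), (4,1), (4,2), (8,0), (8,1), (8,2)}, so |H| = 9.

9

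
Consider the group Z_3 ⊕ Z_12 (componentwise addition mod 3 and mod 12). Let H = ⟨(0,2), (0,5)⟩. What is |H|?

|⟨(0,2)⟩| = 6 and |⟨(0,5)⟩| = 12, so |H| is a multiple of lcm(6, 12) = 12 and divides |G| = 36.
Closing under the operation: H = {(0,0), (0,1), (0,2), (0,3), (0,4), (0,5), (0,6), (0,7), (0,8), (0,9), (0,10), (0,11)}, so |H| = 12.

12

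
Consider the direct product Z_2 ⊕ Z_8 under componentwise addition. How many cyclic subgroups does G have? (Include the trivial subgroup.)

8

A cyclic subgroup of order d is generated by each of its φ(d) elements of order d, so the cyclic subgroups of order d number (#elements of order d)/φ(d).
Cyclic subgroups by order — order 1: 1; order 2: 3; order 4: 2; order 8: 2.
Total: 8.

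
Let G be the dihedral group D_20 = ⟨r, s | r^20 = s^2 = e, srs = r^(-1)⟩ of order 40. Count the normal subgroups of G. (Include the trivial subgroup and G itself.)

9

G has 48 subgroups. Checking conjugation-invariance by order — order 1: 1/1 normal; order 2: 1/21 normal; order 4: 1/11 normal; order 5: 1/1 normal; order 8: 0/5 normal; order 10: 1/5 normal; order 20: 3/3 normal; order 40: 1/1 normal.
Total normal subgroups: 9.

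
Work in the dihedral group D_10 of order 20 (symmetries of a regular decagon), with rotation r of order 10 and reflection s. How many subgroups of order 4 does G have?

|G| = 20 and 4 | 20, so subgroups of order 4 are possible by Lagrange.
The subgroups of order 4 are: {e, r^5, r^2s, r^7s}; {e, r^5, r^3s, r^8s}; {e, r^5, r^4s, r^9s}; {e, r^5, s, r^5s}; … (5 in all).
So G has 5 subgroups of order 4.

5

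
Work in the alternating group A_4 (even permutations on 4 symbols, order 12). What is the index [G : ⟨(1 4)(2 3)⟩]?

6

|⟨(1 4)(2 3)⟩| = 2 and |G| = 12.
By Lagrange, [G : H] = |G|/|H| = 12/2 = 6.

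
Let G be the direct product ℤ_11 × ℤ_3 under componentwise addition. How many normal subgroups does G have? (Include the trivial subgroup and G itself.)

4

G is abelian, so every subgroup is normal.
G has 4 subgroups in total, hence 4 normal subgroups.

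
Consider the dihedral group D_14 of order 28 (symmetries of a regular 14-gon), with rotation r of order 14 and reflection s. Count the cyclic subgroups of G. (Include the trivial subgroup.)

Each element a generates a cyclic subgroup ⟨a⟩; distinct elements may generate the same one (a cyclic group of order d has φ(d) generators).
Cyclic subgroups by order — order 1: 1; order 2: 15; order 7: 1; order 14: 1.
Total: 18.

18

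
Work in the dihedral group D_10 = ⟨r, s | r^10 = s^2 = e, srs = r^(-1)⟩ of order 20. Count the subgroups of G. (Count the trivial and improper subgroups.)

22

|G| = 20, so by Lagrange every subgroup order divides 20. Divisors: 1, 2, 4, 5, 10, 20.
Subgroups by order — order 1: 1; order 2: 11; order 4: 5; order 5: 1; order 10: 3; order 20: 1.
Total: 1 + 11 + 5 + 1 + 3 + 1 = 22.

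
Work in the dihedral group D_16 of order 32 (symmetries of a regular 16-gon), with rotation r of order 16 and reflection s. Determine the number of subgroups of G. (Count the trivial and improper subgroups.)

|G| = 32, so by Lagrange every subgroup order divides 32. Divisors: 1, 2, 4, 8, 16, 32.
Subgroups by order — order 1: 1; order 2: 17; order 4: 9; order 8: 5; order 16: 3; order 32: 1.
Total: 1 + 17 + 9 + 5 + 3 + 1 = 36.

36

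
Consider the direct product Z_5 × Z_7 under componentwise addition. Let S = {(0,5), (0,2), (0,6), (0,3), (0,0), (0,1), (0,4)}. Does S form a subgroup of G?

|S| = 7 divides |G| = 35, consistent with Lagrange.
S contains the identity, every element's inverse is in S, and S is closed under +: it is a subgroup.
In fact S = ⟨(0,1)⟩.

Yes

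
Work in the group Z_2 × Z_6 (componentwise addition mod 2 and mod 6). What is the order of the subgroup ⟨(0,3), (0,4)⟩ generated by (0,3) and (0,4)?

|⟨(0,3)⟩| = 2 and |⟨(0,4)⟩| = 3, so |H| is a multiple of lcm(2, 3) = 6 and divides |G| = 12.
Closing under the operation: H = {(0,0), (0,1), (0,2), (0,3), (0,4), (0,5)}, so |H| = 6.

6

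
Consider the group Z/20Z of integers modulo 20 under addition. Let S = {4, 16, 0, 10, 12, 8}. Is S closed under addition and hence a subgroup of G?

No

|S| = 6 does not divide |G| = 20, so by Lagrange S is not a subgroup.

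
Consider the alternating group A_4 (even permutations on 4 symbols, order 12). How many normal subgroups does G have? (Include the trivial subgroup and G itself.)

G has 10 subgroups. Checking conjugation-invariance by order — order 1: 1/1 normal; order 2: 0/3 normal; order 3: 0/4 normal; order 4: 1/1 normal; order 12: 1/1 normal.
Total normal subgroups: 3.

3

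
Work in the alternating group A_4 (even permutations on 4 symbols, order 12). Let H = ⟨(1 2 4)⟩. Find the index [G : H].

|⟨(1 2 4)⟩| = 3 and |G| = 12.
By Lagrange, [G : H] = |G|/|H| = 12/3 = 4.

4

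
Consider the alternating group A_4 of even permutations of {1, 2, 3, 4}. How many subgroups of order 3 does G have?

|G| = 12 and 3 | 12, so subgroups of order 3 are possible by Lagrange.
The subgroups of order 3 are: {e, (1 2 3), (1 3 2)}; {e, (1 2 4), (1 4 2)}; {e, (1 3 4), (1 4 3)}; {e, (2 3 4), (2 4 3)}.
So G has 4 subgroups of order 3.

4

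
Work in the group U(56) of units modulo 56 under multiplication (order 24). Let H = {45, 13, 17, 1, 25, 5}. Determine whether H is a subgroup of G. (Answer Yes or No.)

No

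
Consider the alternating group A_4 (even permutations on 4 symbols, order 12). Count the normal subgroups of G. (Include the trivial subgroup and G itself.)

G has 10 subgroups. Checking conjugation-invariance by order — order 1: 1/1 normal; order 2: 0/3 normal; order 3: 0/4 normal; order 4: 1/1 normal; order 12: 1/1 normal.
Total normal subgroups: 3.

3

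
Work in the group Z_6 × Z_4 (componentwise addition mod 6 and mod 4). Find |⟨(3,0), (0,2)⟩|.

4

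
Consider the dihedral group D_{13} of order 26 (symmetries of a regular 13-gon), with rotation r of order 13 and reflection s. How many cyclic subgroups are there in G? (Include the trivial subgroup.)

Group the elements of G by the cyclic subgroup they generate; each cyclic subgroup of order d accounts for φ(d) elements.
Cyclic subgroups by order — order 1: 1; order 2: 13; order 13: 1.
Total: 15.

15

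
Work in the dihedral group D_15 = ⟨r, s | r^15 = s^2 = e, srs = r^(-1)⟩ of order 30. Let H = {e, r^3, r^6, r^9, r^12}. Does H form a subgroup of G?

Yes

|H| = 5 divides |G| = 30, consistent with Lagrange.
H contains the identity, every element's inverse is in H, and H is closed under ·: it is a subgroup.
In fact H = ⟨r^9⟩.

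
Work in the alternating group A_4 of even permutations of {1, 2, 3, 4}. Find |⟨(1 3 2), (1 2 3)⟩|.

3

|⟨(1 3 2)⟩| = 3 and |⟨(1 2 3)⟩| = 3, so |H| is a multiple of lcm(3, 3) = 3 and divides |G| = 12.
Closing under the operation: H = {e, (1 2 3), (1 3 2)}, so |H| = 3.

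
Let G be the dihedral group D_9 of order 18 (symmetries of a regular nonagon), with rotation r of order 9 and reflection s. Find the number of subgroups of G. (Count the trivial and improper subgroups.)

|G| = 18, so by Lagrange every subgroup order divides 18. Divisors: 1, 2, 3, 6, 9, 18.
Subgroups by order — order 1: 1; order 2: 9; order 3: 1; order 6: 3; order 9: 1; order 18: 1.
Total: 1 + 9 + 1 + 3 + 1 + 1 = 16.

16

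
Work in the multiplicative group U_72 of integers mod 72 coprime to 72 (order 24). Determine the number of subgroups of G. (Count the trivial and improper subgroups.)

32

|G| = 24, so by Lagrange every subgroup order divides 24. Divisors: 1, 2, 3, 4, 6, 8, 12, 24.
Subgroups by order — order 1: 1; order 2: 7; order 3: 1; order 4: 7; order 6: 7; order 8: 1; order 12: 7; order 24: 1.
Total: 1 + 7 + 1 + 7 + 7 + 1 + 7 + 1 = 32.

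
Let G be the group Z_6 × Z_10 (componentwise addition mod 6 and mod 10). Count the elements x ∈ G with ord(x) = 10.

An element (a,b) has order lcm(ord(a), ord(b)); count pairs with lcm equal to 10.
Enumerating gives 12 such elements.

12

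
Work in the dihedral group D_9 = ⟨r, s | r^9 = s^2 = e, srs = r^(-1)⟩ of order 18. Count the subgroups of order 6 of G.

|G| = 18 and 6 | 18, so subgroups of order 6 are possible by Lagrange.
The subgroups of order 6 are: {e, r^3, r^6, r^2s, r^5s, r^8s}; {e, r^3, r^6, s, r^3s, r^6s}; {e, r^3, r^6, rs, r^4s, r^7s}.
So G has 3 subgroups of order 6.

3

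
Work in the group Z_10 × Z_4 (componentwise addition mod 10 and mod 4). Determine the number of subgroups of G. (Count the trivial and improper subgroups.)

16

|G| = 40, so by Lagrange every subgroup order divides 40. Divisors: 1, 2, 4, 5, 8, 10, 20, 40.
Subgroups by order — order 1: 1; order 2: 3; order 4: 3; order 5: 1; order 8: 1; order 10: 3; order 20: 3; order 40: 1.
Total: 1 + 3 + 3 + 1 + 1 + 3 + 3 + 1 = 16.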